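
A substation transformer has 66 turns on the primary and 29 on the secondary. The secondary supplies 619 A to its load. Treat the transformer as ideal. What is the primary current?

I_p ≈ 272 A

For an ideal transformer I_p/I_s = N_s/N_p, so I_p = 619 × 29/66 = 272 A.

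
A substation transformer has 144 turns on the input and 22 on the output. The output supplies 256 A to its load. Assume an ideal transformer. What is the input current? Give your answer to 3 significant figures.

For an ideal transformer I_in/I_out = N_out/N_in, so I_in = 256 × 22/144 = 39.1 A.

I_in ≈ 39.1 A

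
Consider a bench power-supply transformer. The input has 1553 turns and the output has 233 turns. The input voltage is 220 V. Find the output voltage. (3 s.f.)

V_out/V_in = N_out/N_in, so V_out = 220 × 233/1553 = 33.0 V.

V_out ≈ 33.0 V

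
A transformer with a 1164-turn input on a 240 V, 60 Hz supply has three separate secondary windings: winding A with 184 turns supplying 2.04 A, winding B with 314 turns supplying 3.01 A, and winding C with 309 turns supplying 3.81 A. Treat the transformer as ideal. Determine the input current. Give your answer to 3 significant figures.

V_A = 240 × 184/1164 = 37.938 V; V_B = 240 × 314/1164 = 64.742 V; V_C = 240 × 309/1164 = 63.711 V.
P_out = V_A I_A + V_B I_B + V_C I_C = 37.938×2.04 + 64.742×3.01 + 63.711×3.81 = 77.394 + 194.87 + 242.74 = 515.01 W.
Ideal ⇒ P_in = P_out, so I_in = P_out/V_in = 515.01/240 = 2.15 A.

I_in ≈ 2.15 A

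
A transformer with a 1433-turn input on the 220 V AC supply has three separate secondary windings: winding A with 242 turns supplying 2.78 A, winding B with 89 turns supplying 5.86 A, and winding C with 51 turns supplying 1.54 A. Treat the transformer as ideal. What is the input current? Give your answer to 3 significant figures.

I_in ≈ 0.888 A

V_A = 220 × 242/1433 = 37.153 V; V_B = 220 × 89/1433 = 13.664 V; V_C = 220 × 51/1433 = 7.8297 V.
P_out = V_A I_A + V_B I_B + V_C I_C = 37.153×2.78 + 13.664×5.86 + 7.8297×1.54 = 103.28 + 80.069 + 12.058 = 195.41 W.
Ideal ⇒ P_in = P_out, so I_in = P_out/V_in = 195.41/220 = 0.888 A.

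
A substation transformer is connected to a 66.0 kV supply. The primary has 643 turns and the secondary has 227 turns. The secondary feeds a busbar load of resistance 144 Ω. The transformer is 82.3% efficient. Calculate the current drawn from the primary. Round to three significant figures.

V_s = 66000 × 227/643 = 23300 V.
I_s = V_s/R = 23300/144 = 161.81 A.
P_out = V_s I_s = 23300 × 161.81 = 3.7701×10^6 W.
P_in = P_out/η = 3.7701×10^6/0.823 = 4.5809×10^6 W.
I_p = P_in/V_p = 4.5809×10^6/66000 = 69.4 A.

I_p ≈ 69.4 A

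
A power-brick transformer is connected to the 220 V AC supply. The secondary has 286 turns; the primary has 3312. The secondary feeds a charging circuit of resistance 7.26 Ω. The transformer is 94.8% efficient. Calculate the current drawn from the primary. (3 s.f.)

I_p ≈ 0.238 A

V_s = 220 × 286/3312 = 18.998 V.
I_s = V_s/R = 18.998/7.26 = 2.6167 A.
P_out = V_s I_s = 18.998 × 2.6167 = 49.712 W.
P_in = P_out/η = 49.712/0.948 = 52.439 W.
I_p = P_in/V_p = 52.439/220 = 0.238 A.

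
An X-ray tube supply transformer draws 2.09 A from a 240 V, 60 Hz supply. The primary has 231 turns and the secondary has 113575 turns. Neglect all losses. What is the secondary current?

I_s ≈ 0.00425 A

I_s/I_p = N_p/N_s, so I_s = 2.09 × 231/113575 = 0.00425 A.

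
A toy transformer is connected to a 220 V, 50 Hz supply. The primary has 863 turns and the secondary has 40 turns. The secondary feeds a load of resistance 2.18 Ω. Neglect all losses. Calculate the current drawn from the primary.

V_s = V_p × N_s/N_p = 220 × 40/863 = 10.197 V.
I_s = V_s/R = 10.197/2.18 = 4.6775 A.
For an ideal transformer I_p N_p = I_s N_s, so I_p = 4.6775 × 40/863 = 0.217 A.

I_p ≈ 0.217 A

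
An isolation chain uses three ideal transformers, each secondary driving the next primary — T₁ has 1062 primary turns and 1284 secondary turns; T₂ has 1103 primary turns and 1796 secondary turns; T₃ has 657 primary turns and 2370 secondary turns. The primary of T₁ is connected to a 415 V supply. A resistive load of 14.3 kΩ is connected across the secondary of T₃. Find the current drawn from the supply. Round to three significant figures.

I_supply ≈ 1.46 A

Secondary of T₁: V = 415.00 × 1284/1062 = 501.75 V.
Secondary of T₂: V = 501.75 × 1796/1103 = 817.00 V.
Secondary of T₃: V = 817.00 × 2370/657 = 2947.2 V.
I_load = 2947.2/14300 = 0.20609 A, so P_out = 2947.2 × 0.20609 = 607.39 W.
All ideal ⇒ P_in = P_out, so I_supply = 607.39/415 = 1.46 A.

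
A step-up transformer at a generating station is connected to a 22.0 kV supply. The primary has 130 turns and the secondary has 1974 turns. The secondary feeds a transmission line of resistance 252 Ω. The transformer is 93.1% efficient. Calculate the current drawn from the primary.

V_s = 22000 × 1974/130 = 334060 V.
I_s = V_s/R = 334060/252 = 1325.6 A.
P_out = V_s I_s = 334060 × 1325.6 = 4.4285×10^8 W.
P_in = P_out/η = 4.4285×10^8/0.931 = 4.7567×10^8 W.
I_p = P_in/V_p = 4.7567×10^8/22000 = 21600 A.

I_p ≈ 21600 A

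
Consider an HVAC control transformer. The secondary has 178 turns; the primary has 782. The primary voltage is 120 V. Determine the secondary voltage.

V_s ≈ 27.3 V

V_s/V_p = N_s/N_p, so V_s = 120 × 178/782 = 27.3 V.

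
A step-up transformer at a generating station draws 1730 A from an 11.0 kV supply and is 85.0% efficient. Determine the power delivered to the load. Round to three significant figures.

P_out ≈ 1.62×10^7 W

P_in = V_p I_p = 11000 × 1730 = 1.9030×10^7 W.
P_out = η P_in = 0.850 × 1.9030×10^7 = 1.62×10^7 W.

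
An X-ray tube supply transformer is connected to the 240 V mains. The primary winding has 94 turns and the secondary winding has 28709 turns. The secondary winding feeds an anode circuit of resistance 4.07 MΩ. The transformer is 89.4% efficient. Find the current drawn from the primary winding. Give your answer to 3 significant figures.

I_p ≈ 6.15 A

V_s = 240 × 28709/94 = 73300 V.
I_s = V_s/R = 73300/(4.07×10^6) = 0.018010 A.
P_out = V_s I_s = 73300 × 0.018010 = 1320.1 W.
P_in = P_out/η = 1320.1/0.894 = 1476.6 W.
I_p = P_in/V_p = 1476.6/240 = 6.15 A.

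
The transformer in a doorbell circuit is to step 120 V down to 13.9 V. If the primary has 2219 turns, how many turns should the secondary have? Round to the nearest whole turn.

N_s = 257 turns

N_s/N_p = V_s/V_p, so N_s = 2219 × 13.9/120 = 257.0 ≈ 257 turns.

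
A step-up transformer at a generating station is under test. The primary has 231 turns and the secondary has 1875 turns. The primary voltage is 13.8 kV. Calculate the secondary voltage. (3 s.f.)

V_s/V_p = N_s/N_p, so V_s = 13800 × 1875/231 = 112000 V.

V_s ≈ 112000 V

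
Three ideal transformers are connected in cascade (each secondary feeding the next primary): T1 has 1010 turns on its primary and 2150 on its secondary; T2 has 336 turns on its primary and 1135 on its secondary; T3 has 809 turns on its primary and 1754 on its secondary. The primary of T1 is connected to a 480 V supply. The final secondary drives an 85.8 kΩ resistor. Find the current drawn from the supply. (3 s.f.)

I_supply ≈ 1.36 A

After T1: V = 480.00 × 2150/1010 = 1021.8 V.
After T2: V = 1021.8 × 1135/336 = 3451.6 V.
After T3: V = 3451.6 × 1754/809 = 7483.3 V.
I_load = 7483.3/85800 = 0.087219 A, so P_out = 7483.3 × 0.087219 = 652.69 W.
All ideal ⇒ P_in = P_out, so I_supply = 652.69/480 = 1.36 A.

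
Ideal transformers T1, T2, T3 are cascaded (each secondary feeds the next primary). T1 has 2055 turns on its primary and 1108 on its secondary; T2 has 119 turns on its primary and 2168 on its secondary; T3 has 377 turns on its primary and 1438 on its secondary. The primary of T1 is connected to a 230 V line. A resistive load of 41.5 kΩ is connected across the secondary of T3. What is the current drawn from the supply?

I_supply ≈ 7.78 A

Secondary of T1: V = 230.00 × 1108/2055 = 124.01 V.
Secondary of T2: V = 124.01 × 2168/119 = 2259.3 V.
Secondary of T3: V = 2259.3 × 1438/377 = 8617.6 V.
I_load = 8617.6/41500 = 0.20765 A, so P_out = 8617.6 × 0.20765 = 1789.5 W.
All ideal ⇒ P_in = P_out, so I_supply = 1789.5/230 = 7.78 A.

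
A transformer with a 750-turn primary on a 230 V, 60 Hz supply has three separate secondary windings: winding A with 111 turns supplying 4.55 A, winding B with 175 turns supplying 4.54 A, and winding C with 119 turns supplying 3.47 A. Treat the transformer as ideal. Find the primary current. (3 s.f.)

V_A = 230 × 111/750 = 34.040 V; V_B = 230 × 175/750 = 53.667 V; V_C = 230 × 119/750 = 36.493 V.
P_out = V_A I_A + V_B I_B + V_C I_C = 34.040×4.55 + 53.667×4.54 + 36.493×3.47 = 154.88 + 243.65 + 126.63 = 525.16 W.
Ideal ⇒ P_in = P_out, so I_p = P_out/V_p = 525.16/230 = 2.28 A.

I_p ≈ 2.28 A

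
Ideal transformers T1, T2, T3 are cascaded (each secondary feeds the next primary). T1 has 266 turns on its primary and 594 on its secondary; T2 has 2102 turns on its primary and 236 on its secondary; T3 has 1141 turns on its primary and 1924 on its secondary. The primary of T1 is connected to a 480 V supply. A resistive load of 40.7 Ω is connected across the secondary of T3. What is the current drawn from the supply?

After T1: V = 480.00 × 594/266 = 1071.9 V.
After T2: V = 1071.9 × 236/2102 = 120.34 V.
After T3: V = 120.34 × 1924/1141 = 202.93 V.
I_load = 202.93/40.7 = 4.9860 A, so P_out = 202.93 × 4.9860 = 1011.8 W.
All ideal ⇒ P_in = P_out, so I_supply = 1011.8/480 = 2.11 A.

I_supply ≈ 2.11 A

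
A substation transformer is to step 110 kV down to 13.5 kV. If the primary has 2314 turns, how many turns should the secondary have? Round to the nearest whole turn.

N_s/N_p = V_s/V_p, so N_s = 2314 × 13500/110000 = 284.0 ≈ 284 turns.

N_s = 284 turns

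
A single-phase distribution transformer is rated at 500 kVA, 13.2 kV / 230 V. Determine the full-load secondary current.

I_s = S/V_s = 500000/230 = 2170 A.

I_s ≈ 2170 A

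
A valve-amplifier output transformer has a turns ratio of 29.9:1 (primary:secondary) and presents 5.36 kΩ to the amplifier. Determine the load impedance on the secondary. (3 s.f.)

Z_s ≈ 6.00 Ω

Z_s = Z_p/(N_p/N_s)² = 5360/29.9² = 6.00 Ω.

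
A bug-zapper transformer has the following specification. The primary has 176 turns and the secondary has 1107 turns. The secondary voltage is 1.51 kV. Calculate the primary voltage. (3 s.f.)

V_p/V_s = N_p/N_s, so V_p = 1510 × 176/1107 = 240 V.

V_p ≈ 240 V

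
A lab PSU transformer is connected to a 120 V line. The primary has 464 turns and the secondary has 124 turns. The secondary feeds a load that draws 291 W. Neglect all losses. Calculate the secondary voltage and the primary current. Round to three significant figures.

V_s = V_p × N_s/N_p = 120 × 124/464 = 32.069 V.
I_s = P/V_s = 291/32.069 = 9.0742 A.
I_p = I_s × N_s/N_p = 9.0742 × 124/464 = 2.43 A.

V_s ≈ 32.1 V, I_p ≈ 2.43 A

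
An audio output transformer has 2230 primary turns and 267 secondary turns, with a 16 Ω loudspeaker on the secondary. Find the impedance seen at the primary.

Z_p ≈ 1120 Ω

Z_p = (N_p/N_s)² × Z_s = (2230/267)² × 16 = 1120 Ω.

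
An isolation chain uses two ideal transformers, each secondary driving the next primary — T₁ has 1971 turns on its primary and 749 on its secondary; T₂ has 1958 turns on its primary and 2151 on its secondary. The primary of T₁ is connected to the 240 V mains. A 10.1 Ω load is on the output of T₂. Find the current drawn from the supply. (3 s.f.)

I_supply ≈ 4.14 A

Secondary of T₁: V = 240.00 × 749/1971 = 91.202 V.
Secondary of T₂: V = 91.202 × 2151/1958 = 100.19 V.
I_load = 100.19/10.1 = 9.9200 A, so P_out = 100.19 × 9.9200 = 993.91 W.
All ideal ⇒ P_in = P_out, so I_supply = 993.91/240 = 4.14 A.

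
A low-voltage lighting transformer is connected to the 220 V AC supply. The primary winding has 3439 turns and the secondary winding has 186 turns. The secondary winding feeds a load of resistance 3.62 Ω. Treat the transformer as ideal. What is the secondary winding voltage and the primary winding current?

V_s ≈ 11.9 V, I_p ≈ 0.178 A

V_s = V_p × N_s/N_p = 220 × 186/3439 = 11.899 V.
I_s = V_s/R = 11.899/3.62 = 3.2870 A.
I_p = I_s × N_s/N_p = 3.2870 × 186/3439 = 0.178 A.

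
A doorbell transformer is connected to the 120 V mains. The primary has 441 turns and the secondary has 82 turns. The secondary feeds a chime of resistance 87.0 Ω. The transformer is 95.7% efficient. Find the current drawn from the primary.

I_p ≈ 0.0498 A

V_s = 120 × 82/441 = 22.313 V.
I_s = V_s/R = 22.313/87.0 = 0.25647 A.
P_out = V_s I_s = 22.313 × 0.25647 = 5.7226 W.
P_in = P_out/η = 5.7226/0.957 = 5.9797 W.
I_p = P_in/V_p = 5.9797/120 = 0.0498 A.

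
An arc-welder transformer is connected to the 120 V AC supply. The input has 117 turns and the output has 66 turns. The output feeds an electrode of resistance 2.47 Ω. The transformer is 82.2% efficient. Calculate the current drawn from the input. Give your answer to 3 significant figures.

I_in ≈ 18.8 A

V_out = 120 × 66/117 = 67.692 V.
I_out = V_out/R = 67.692/2.47 = 27.406 A.
P_out = V_out I_out = 67.692 × 27.406 = 1855.2 W.
P_in = P_out/η = 1855.2/0.822 = 2256.9 W.
I_in = P_in/V_in = 2256.9/120 = 18.8 A.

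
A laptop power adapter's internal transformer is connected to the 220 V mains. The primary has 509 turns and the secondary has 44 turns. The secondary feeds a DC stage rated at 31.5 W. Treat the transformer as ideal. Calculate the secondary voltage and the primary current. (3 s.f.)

V_s = V_p × N_s/N_p = 220 × 44/509 = 19.018 V.
I_s = P/V_s = 31.5/19.018 = 1.6564 A.
I_p = I_s × N_s/N_p = 1.6564 × 44/509 = 0.143 A.

V_s ≈ 19.0 V, I_p ≈ 0.143 A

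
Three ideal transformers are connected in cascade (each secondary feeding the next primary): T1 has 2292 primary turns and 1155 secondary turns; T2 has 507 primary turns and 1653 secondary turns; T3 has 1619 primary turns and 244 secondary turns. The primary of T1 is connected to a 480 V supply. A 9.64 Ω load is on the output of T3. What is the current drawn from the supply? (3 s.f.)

Secondary of T1: V = 480.00 × 1155/2292 = 241.88 V.
Secondary of T2: V = 241.88 × 1653/507 = 788.63 V.
Secondary of T3: V = 788.63 × 244/1619 = 118.85 V.
I_load = 118.85/9.64 = 12.329 A, so P_out = 118.85 × 12.329 = 1465.4 W.
All ideal ⇒ P_in = P_out, so I_supply = 1465.4/480 = 3.05 A.

I_supply ≈ 3.05 A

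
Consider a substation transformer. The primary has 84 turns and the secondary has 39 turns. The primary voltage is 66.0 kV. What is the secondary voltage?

V_s/V_p = N_s/N_p, so V_s = 66000 × 39/84 = 30600 V.

V_s ≈ 30600 V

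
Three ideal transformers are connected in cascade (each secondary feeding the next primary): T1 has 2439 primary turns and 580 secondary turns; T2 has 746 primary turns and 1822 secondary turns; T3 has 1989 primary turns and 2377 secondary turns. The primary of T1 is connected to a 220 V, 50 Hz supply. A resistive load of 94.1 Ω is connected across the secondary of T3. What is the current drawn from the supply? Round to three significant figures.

I_supply ≈ 1.13 A

After T1: V = 220.00 × 580/2439 = 52.317 V.
After T2: V = 52.317 × 1822/746 = 127.78 V.
After T3: V = 127.78 × 2377/1989 = 152.70 V.
I_load = 152.70/94.1 = 1.6228 A, so P_out = 152.70 × 1.6228 = 247.80 W.
All ideal ⇒ P_in = P_out, so I_supply = 247.80/220 = 1.13 A.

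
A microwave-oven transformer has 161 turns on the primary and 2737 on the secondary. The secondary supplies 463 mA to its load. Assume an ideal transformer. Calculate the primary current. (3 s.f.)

For an ideal transformer I_p/I_s = N_s/N_p, so I_p = 0.463 × 2737/161 = 7.87 A.

I_p ≈ 7.87 A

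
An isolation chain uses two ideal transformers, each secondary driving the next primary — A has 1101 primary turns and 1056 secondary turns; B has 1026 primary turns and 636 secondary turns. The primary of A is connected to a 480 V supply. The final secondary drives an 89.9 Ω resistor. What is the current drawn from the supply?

I_supply ≈ 1.89 A

Secondary of A: V = 480.00 × 1056/1101 = 460.38 V.
Secondary of B: V = 460.38 × 636/1026 = 285.38 V.
I_load = 285.38/89.9 = 3.1744 A, so P_out = 285.38 × 3.1744 = 905.93 W.
All ideal ⇒ P_in = P_out, so I_supply = 905.93/480 = 1.89 A.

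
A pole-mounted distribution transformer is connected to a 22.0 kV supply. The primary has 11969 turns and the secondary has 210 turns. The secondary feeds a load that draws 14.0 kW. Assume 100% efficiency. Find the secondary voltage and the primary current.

V_s ≈ 386 V, I_p ≈ 0.636 A

V_s = V_p × N_s/N_p = 22000 × 210/11969 = 386.00 V.
I_s = P/V_s = 14000/386.00 = 36.270 A.
I_p = I_s × N_s/N_p = 36.270 × 210/11969 = 0.636 A.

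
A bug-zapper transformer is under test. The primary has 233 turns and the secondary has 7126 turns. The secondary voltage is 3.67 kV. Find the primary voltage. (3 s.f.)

V_p ≈ 120 V

V_p/V_s = N_p/N_s, so V_p = 3670 × 233/7126 = 120 V.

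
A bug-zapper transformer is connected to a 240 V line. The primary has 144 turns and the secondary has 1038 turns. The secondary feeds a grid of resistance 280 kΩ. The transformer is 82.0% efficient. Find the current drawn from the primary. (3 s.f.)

I_p ≈ 0.0543 A

V_s = 240 × 1038/144 = 1730.0 V.
I_s = V_s/R = 1730.0/280000 = 0.0061786 A.
P_out = V_s I_s = 1730.0 × 0.0061786 = 10.689 W.
P_in = P_out/η = 10.689/0.820 = 13.035 W.
I_p = P_in/V_p = 13.035/240 = 0.0543 A.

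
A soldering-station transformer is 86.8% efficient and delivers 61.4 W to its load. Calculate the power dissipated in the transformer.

P_in = P_out/η = 61.4/0.868 = 70.7373 W.
P_loss = P_in − P_out = 70.7373 − 61.4 = 9.34 W.

P_loss ≈ 9.34 W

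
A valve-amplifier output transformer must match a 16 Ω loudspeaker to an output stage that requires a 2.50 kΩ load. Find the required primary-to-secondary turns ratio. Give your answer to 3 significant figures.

Z_p/Z_s = (N_p/N_s)², so N_p/N_s = √(2500/16) = √156 = 12.5.

N_p/N_s ≈ 12.5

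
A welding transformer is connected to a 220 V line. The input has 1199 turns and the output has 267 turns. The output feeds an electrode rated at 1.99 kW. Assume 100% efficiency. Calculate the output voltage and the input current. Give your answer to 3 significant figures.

V_out = V_in × N_out/N_in = 220 × 267/1199 = 48.991 V.
I_out = P/V_out = 1990/48.991 = 40.620 A.
I_in = I_out × N_out/N_in = 40.620 × 267/1199 = 9.05 A.

V_out ≈ 49.0 V, I_in ≈ 9.05 A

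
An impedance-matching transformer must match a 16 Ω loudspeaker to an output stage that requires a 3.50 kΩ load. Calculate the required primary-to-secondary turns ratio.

Z_p/Z_s = (N_p/N_s)², so N_p/N_s = √(3500/16) = √219 = 14.8.

N_p/N_s ≈ 14.8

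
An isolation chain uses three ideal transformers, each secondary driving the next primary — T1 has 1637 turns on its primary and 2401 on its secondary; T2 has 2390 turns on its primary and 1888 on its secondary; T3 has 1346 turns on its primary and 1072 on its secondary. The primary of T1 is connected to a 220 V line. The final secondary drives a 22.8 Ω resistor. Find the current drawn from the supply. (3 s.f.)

After T1: V = 220.00 × 2401/1637 = 322.68 V.
After T2: V = 322.68 × 1888/2390 = 254.90 V.
After T3: V = 254.90 × 1072/1346 = 203.01 V.
I_load = 203.01/22.8 = 8.9040 A, so P_out = 203.01 × 8.9040 = 1807.6 W.
All ideal ⇒ P_in = P_out, so I_supply = 1807.6/220 = 8.22 A.

I_supply ≈ 8.22 A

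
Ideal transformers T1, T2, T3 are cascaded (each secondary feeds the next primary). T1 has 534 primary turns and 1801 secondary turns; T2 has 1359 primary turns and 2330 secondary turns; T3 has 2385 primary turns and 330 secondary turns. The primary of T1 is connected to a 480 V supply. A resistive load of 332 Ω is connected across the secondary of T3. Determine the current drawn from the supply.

I_supply ≈ 0.925 A

Secondary of T1: V = 480.00 × 1801/534 = 1618.9 V.
Secondary of T2: V = 1618.9 × 2330/1359 = 2775.6 V.
Secondary of T3: V = 2775.6 × 330/2385 = 384.04 V.
I_load = 384.04/332 = 1.1567 A, so P_out = 384.04 × 1.1567 = 444.24 W.
All ideal ⇒ P_in = P_out, so I_supply = 444.24/480 = 0.925 A.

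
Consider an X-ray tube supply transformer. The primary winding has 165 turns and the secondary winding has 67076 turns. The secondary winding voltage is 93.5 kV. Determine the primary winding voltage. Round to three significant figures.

V_p/V_s = N_p/N_s, so V_p = 93500 × 165/67076 = 230 V.

V_p ≈ 230 V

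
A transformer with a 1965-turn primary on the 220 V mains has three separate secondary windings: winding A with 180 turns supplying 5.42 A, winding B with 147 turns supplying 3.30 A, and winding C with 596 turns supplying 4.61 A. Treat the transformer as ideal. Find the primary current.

I_p ≈ 2.14 A

V_A = 220 × 180/1965 = 20.153 V; V_B = 220 × 147/1965 = 16.458 V; V_C = 220 × 596/1965 = 66.728 V.
P_out = V_A I_A + V_B I_B + V_C I_C = 20.153×5.42 + 16.458×3.30 + 66.728×4.61 = 109.23 + 54.311 + 307.61 = 471.15 W.
Ideal ⇒ P_in = P_out, so I_p = P_out/V_p = 471.15/220 = 2.14 A.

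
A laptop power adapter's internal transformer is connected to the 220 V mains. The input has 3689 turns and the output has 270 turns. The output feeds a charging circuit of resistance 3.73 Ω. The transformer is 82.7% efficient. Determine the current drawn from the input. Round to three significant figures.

V_out = 220 × 270/3689 = 16.102 V.
I_out = V_out/R = 16.102/3.73 = 4.3169 A.
P_out = V_out I_out = 16.102 × 4.3169 = 69.510 W.
P_in = P_out/η = 69.510/0.827 = 84.051 W.
I_in = P_in/V_in = 84.051/220 = 0.382 A.

I_in ≈ 0.382 A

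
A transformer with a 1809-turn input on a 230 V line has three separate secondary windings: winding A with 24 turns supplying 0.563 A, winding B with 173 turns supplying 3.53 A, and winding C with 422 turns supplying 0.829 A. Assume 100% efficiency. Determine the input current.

I_in ≈ 0.538 A

V_A = 230 × 24/1809 = 3.0514 V; V_B = 230 × 173/1809 = 21.996 V; V_C = 230 × 422/1809 = 53.654 V.
P_out = V_A I_A + V_B I_B + V_C I_C = 3.0514×0.563 + 21.996×3.53 + 53.654×0.829 = 1.7179 + 77.644 + 44.479 = 123.84 W.
Ideal ⇒ P_in = P_out, so I_in = P_out/V_in = 123.84/230 = 0.538 A.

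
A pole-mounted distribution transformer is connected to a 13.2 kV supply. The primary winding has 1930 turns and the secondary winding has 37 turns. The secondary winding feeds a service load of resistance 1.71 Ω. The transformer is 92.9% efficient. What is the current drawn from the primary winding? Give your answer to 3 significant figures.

I_p ≈ 3.05 A

V_s = 13200 × 37/1930 = 253.06 V.
I_s = V_s/R = 253.06/1.71 = 147.99 A.
P_out = V_s I_s = 253.06 × 147.99 = 37449 W.
P_in = P_out/η = 37449/0.929 = 40311 W.
I_p = P_in/V_p = 40311/13200 = 3.05 A.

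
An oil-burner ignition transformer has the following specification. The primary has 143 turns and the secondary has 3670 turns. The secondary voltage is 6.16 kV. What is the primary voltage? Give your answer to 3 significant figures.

V_p ≈ 240 V

V_p/V_s = N_p/N_s, so V_p = 6160 × 143/3670 = 240 V.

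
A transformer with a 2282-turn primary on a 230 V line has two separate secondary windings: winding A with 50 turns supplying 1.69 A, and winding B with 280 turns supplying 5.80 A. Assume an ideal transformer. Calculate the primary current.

V_A = 230 × 50/2282 = 5.0394 V; V_B = 230 × 280/2282 = 28.221 V.
P_out = V_A I_A + V_B I_B = 5.0394×1.69 + 28.221×5.80 = 8.5167 + 163.68 = 172.20 W.
Ideal ⇒ P_in = P_out, so I_p = P_out/V_p = 172.20/230 = 0.749 A.

I_p ≈ 0.749 A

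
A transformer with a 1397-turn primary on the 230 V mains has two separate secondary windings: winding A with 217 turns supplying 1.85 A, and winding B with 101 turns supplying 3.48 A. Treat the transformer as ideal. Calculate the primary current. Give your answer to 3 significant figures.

V_A = 230 × 217/1397 = 35.727 V; V_B = 230 × 101/1397 = 16.628 V.
P_out = V_A I_A + V_B I_B = 35.727×1.85 + 16.628×3.48 = 66.094 + 57.867 = 123.96 W.
Ideal ⇒ P_in = P_out, so I_p = P_out/V_p = 123.96/230 = 0.539 A.

I_p ≈ 0.539 A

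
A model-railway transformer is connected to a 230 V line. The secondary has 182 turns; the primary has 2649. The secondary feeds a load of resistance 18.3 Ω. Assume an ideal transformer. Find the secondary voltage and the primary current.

V_s = V_p × N_s/N_p = 230 × 182/2649 = 15.802 V.
I_s = V_s/R = 15.802/18.3 = 0.86351 A.
I_p = I_s × N_s/N_p = 0.86351 × 182/2649 = 0.0593 A.

V_s ≈ 15.8 V, I_p ≈ 0.0593 A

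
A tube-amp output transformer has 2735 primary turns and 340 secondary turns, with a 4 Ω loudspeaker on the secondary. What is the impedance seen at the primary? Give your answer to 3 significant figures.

Z_p = (N_p/N_s)² × Z_s = (2735/340)² × 4 = 259 Ω.

Z_p ≈ 259 Ω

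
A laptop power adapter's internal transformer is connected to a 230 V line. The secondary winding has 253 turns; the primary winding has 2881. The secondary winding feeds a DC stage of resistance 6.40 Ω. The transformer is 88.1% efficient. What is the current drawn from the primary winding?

V_s = 230 × 253/2881 = 20.198 V.
I_s = V_s/R = 20.198/6.40 = 3.1559 A.
P_out = V_s I_s = 20.198 × 3.1559 = 63.743 W.
P_in = P_out/η = 63.743/0.881 = 72.353 W.
I_p = P_in/V_p = 72.353/230 = 0.315 A.

I_p ≈ 0.315 A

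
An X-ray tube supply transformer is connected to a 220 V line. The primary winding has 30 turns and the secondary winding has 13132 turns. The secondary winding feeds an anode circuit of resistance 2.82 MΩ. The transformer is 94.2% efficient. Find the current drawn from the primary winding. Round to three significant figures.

I_p ≈ 15.9 A

V_s = 220 × 13132/30 = 96301 V.
I_s = V_s/R = 96301/(2.82×10^6) = 0.034149 A.
P_out = V_s I_s = 96301 × 0.034149 = 3288.6 W.
P_in = P_out/η = 3288.6/0.942 = 3491.1 W.
I_p = P_in/V_p = 3491.1/220 = 15.9 A.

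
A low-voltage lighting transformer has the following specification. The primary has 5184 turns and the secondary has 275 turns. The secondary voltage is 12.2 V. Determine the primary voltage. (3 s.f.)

V_p ≈ 230 V

V_p/V_s = N_p/N_s, so V_p = 12.2 × 5184/275 = 230 V.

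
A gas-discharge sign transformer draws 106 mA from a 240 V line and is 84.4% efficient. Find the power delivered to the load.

P_in = V_p I_p = 240 × 0.106 = 25.440 W.
P_out = η P_in = 0.844 × 25.440 = 21.5 W.

P_out ≈ 21.5 W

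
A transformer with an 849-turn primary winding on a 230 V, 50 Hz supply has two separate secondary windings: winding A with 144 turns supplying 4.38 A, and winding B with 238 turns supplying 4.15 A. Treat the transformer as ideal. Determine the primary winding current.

V_A = 230 × 144/849 = 39.011 V; V_B = 230 × 238/849 = 64.476 V.
P_out = V_A I_A + V_B I_B = 39.011×4.38 + 64.476×4.15 = 170.87 + 267.57 = 438.44 W.
Ideal ⇒ P_in = P_out, so I_p = P_out/V_p = 438.44/230 = 1.91 A.

I_p ≈ 1.91 A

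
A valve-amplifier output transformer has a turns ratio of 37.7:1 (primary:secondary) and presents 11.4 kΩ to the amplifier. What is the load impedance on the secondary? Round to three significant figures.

Z_s = Z_p/(N_p/N_s)² = 11400/37.7² = 8.02 Ω.

Z_s ≈ 8.02 Ω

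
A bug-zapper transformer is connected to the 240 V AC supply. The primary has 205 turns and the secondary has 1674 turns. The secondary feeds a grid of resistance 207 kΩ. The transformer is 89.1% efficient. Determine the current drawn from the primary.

V_s = 240 × 1674/205 = 1959.8 V.
I_s = V_s/R = 1959.8/207000 = 0.0094677 A.
P_out = V_s I_s = 1959.8 × 0.0094677 = 18.555 W.
P_in = P_out/η = 18.555/0.891 = 20.825 W.
I_p = P_in/V_p = 20.825/240 = 0.0868 A.

I_p ≈ 0.0868 A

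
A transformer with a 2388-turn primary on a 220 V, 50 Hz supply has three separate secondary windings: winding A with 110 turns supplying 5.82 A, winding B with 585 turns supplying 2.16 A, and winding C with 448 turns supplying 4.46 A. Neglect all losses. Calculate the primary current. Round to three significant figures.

V_A = 220 × 110/2388 = 10.134 V; V_B = 220 × 585/2388 = 53.894 V; V_C = 220 × 448/2388 = 41.273 V.
P_out = V_A I_A + V_B I_B + V_C I_C = 10.134×5.82 + 53.894×2.16 + 41.273×4.46 = 58.980 + 116.41 + 184.08 = 359.47 W.
Ideal ⇒ P_in = P_out, so I_p = P_out/V_p = 359.47/220 = 1.63 A.

I_p ≈ 1.63 A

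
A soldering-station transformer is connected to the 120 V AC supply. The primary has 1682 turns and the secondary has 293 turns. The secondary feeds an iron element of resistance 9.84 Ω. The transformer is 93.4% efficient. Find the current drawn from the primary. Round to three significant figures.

I_p ≈ 0.396 A

V_s = 120 × 293/1682 = 20.904 V.
I_s = V_s/R = 20.904/9.84 = 2.1244 A.
P_out = V_s I_s = 20.904 × 2.1244 = 44.407 W.
P_in = P_out/η = 44.407/0.934 = 47.545 W.
I_p = P_in/V_p = 47.545/120 = 0.396 A.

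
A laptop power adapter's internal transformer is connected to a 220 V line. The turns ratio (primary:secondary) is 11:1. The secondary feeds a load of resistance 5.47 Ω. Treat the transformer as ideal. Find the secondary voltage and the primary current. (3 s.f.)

V_s = V_p × N_s/N_p = 220 × 1/11 = 20.000 V.
I_s = V_s/R = 20.000/5.47 = 3.6563 A.
I_p = I_s × N_s/N_p = 3.6563 × 1/11 = 0.332 A.

V_s ≈ 20.0 V, I_p ≈ 0.332 A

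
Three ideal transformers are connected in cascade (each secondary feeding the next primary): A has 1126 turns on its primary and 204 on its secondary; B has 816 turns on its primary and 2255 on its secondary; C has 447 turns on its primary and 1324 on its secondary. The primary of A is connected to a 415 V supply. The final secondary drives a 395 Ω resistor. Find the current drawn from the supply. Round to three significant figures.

Secondary of A: V = 415.00 × 204/1126 = 75.187 V.
Secondary of B: V = 75.187 × 2255/816 = 207.78 V.
Secondary of C: V = 207.78 × 1324/447 = 615.43 V.
I_load = 615.43/395 = 1.5580 A, so P_out = 615.43 × 1.5580 = 958.86 W.
All ideal ⇒ P_in = P_out, so I_supply = 958.86/415 = 2.31 A.

I_supply ≈ 2.31 A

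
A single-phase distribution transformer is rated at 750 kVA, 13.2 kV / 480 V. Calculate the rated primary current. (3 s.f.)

I_p ≈ 56.8 A

I_p = S/V_p = 750000/13200 = 56.8 A.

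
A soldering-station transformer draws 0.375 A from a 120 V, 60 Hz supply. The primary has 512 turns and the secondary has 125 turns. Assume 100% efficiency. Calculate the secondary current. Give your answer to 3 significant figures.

I_s ≈ 1.54 A

I_s/I_p = N_p/N_s, so I_s = 0.375 × 512/125 = 1.54 A.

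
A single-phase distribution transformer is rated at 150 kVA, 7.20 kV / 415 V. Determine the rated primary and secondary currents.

I_p ≈ 20.8 A, I_s ≈ 361 A

I_p = S/V_p = 150000/7200 = 20.8 A.
I_s = S/V_s = 150000/415 = 361 A.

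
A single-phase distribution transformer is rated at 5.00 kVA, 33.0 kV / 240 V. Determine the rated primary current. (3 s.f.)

I_p ≈ 0.152 A

I_p = S/V_p = 5000/33000 = 0.152 A.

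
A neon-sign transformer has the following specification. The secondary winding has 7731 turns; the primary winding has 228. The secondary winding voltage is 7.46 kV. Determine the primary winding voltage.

V_p/V_s = N_p/N_s, so V_p = 7460 × 228/7731 = 220 V.

V_p ≈ 220 V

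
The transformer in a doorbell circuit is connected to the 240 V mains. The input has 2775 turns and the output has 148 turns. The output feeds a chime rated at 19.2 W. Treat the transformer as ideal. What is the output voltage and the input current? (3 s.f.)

V_out = V_in × N_out/N_in = 240 × 148/2775 = 12.800 V.
I_out = P/V_out = 19.2/12.800 = 1.5000 A.
I_in = I_out × N_out/N_in = 1.5000 × 148/2775 = 0.0800 A.

V_out ≈ 12.8 V, I_in ≈ 0.0800 A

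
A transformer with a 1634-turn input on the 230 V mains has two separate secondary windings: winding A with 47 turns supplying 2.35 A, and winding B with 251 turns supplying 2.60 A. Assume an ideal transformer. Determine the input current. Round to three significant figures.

V_A = 230 × 47/1634 = 6.6157 V; V_B = 230 × 251/1634 = 35.330 V.
P_out = V_A I_A + V_B I_B = 6.6157×2.35 + 35.330×2.60 = 15.547 + 91.859 = 107.41 W.
Ideal ⇒ P_in = P_out, so I_in = P_out/V_in = 107.41/230 = 0.467 A.

I_in ≈ 0.467 A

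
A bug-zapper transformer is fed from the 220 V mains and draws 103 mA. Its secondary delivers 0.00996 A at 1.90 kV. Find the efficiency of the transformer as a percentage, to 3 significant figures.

η ≈ 83.5%

P_in = 220 × 0.103 = 22.6600 W.
P_out = 1900 × 0.00996 = 18.9240 W.
η = P_out/P_in = 18.9240/22.6600 = 0.835.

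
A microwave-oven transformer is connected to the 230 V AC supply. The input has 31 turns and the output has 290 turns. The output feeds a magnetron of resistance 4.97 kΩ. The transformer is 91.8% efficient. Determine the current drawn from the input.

I_in ≈ 4.41 A

V_out = 230 × 290/31 = 2151.6 V.
I_out = V_out/R = 2151.6/4970 = 0.43292 A.
P_out = V_out I_out = 2151.6 × 0.43292 = 931.48 W.
P_in = P_out/η = 931.48/0.918 = 1014.7 W.
I_in = P_in/V_in = 1014.7/230 = 4.41 A.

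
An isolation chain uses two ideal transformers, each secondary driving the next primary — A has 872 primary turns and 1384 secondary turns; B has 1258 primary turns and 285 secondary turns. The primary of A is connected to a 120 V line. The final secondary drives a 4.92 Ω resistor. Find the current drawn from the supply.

I_supply ≈ 3.15 A

Secondary of A: V = 120.00 × 1384/872 = 190.46 V.
Secondary of B: V = 190.46 × 285/1258 = 43.148 V.
I_load = 43.148/4.92 = 8.7700 A, so P_out = 43.148 × 8.7700 = 378.41 W.
All ideal ⇒ P_in = P_out, so I_supply = 378.41/120 = 3.15 A.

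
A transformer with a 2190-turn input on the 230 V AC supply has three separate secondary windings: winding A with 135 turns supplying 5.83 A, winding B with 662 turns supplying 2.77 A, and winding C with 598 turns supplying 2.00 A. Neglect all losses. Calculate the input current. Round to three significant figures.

V_A = 230 × 135/2190 = 14.178 V; V_B = 230 × 662/2190 = 69.525 V; V_C = 230 × 598/2190 = 62.804 V.
P_out = V_A I_A + V_B I_B + V_C I_C = 14.178×5.83 + 69.525×2.77 + 62.804×2.00 = 82.658 + 192.58 + 125.61 = 400.85 W.
Ideal ⇒ P_in = P_out, so I_in = P_out/V_in = 400.85/230 = 1.74 A.

I_in ≈ 1.74 A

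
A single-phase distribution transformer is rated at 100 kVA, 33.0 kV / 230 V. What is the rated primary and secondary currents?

I_p ≈ 3.03 A, I_s ≈ 435 A

I_p = S/V_p = 100000/33000 = 3.03 A.
I_s = S/V_s = 100000/230 = 435 A.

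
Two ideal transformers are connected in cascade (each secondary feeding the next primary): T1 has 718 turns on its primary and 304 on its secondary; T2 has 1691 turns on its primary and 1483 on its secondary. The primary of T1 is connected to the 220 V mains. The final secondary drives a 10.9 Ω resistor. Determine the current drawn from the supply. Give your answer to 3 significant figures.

I_supply ≈ 2.78 A

After T1: V = 220.00 × 304/718 = 93.148 V.
After T2: V = 93.148 × 1483/1691 = 81.690 V.
I_load = 81.690/10.9 = 7.4945 A, so P_out = 81.690 × 7.4945 = 612.23 W.
All ideal ⇒ P_in = P_out, so I_supply = 612.23/220 = 2.78 A.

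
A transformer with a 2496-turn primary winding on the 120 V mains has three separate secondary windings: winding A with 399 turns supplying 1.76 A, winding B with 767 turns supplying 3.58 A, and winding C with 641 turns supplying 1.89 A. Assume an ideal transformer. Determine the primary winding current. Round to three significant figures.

V_A = 120 × 399/2496 = 19.183 V; V_B = 120 × 767/2496 = 36.875 V; V_C = 120 × 641/2496 = 30.817 V.
P_out = V_A I_A + V_B I_B + V_C I_C = 19.183×1.76 + 36.875×3.58 + 30.817×1.89 = 33.762 + 132.01 + 58.245 = 224.02 W.
Ideal ⇒ P_in = P_out, so I_p = P_out/V_p = 224.02/120 = 1.87 A.

I_p ≈ 1.87 A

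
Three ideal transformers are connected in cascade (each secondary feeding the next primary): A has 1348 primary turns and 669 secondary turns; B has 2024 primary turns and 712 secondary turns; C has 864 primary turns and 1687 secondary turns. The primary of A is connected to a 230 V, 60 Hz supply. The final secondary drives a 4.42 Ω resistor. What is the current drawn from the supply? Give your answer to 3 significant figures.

I_supply ≈ 6.05 A

Secondary of A: V = 230.00 × 669/1348 = 114.15 V.
Secondary of B: V = 114.15 × 712/2024 = 40.154 V.
Secondary of C: V = 40.154 × 1687/864 = 78.403 V.
I_load = 78.403/4.42 = 17.738 A, so P_out = 78.403 × 17.738 = 1390.7 W.
All ideal ⇒ P_in = P_out, so I_supply = 1390.7/230 = 6.05 A.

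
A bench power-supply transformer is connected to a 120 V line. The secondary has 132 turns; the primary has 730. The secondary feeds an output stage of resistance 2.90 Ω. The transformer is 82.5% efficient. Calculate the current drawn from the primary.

I_p ≈ 1.64 A

V_s = 120 × 132/730 = 21.699 V.
I_s = V_s/R = 21.699/2.90 = 7.4823 A.
P_out = V_s I_s = 21.699 × 7.4823 = 162.36 W.
P_in = P_out/η = 162.36/0.825 = 196.79 W.
I_p = P_in/V_p = 196.79/120 = 1.64 A.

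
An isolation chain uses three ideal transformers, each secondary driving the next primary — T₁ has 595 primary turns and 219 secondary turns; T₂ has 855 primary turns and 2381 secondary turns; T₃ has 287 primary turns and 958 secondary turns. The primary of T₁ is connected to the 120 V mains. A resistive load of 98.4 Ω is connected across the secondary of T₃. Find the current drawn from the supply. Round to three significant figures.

Secondary of T₁: V = 120.00 × 219/595 = 44.168 V.
Secondary of T₂: V = 44.168 × 2381/855 = 123.00 V.
Secondary of T₃: V = 123.00 × 958/287 = 410.57 V.
I_load = 410.57/98.4 = 4.1724 A, so P_out = 410.57 × 4.1724 = 1713.1 W.
All ideal ⇒ P_in = P_out, so I_supply = 1713.1/120 = 14.3 A.

I_supply ≈ 14.3 A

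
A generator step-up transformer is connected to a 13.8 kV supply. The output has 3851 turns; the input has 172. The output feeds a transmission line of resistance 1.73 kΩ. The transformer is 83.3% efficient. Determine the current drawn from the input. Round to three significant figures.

I_in ≈ 4800 A

V_out = 13800 × 3851/172 = 308980 V.
I_out = V_out/R = 308980/1730 = 178.60 A.
P_out = V_out I_out = 308980 × 178.60 = 5.5183×10^7 W.
P_in = P_out/η = 5.5183×10^7/0.833 = 6.6246×10^7 W.
I_in = P_in/V_in = 6.6246×10^7/13800 = 4800 A.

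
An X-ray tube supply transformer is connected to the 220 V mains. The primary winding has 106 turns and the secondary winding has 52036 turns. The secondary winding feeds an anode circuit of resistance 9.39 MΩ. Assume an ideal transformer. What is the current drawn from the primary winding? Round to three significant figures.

V_s = V_p × N_s/N_p = 220 × 52036/106 = 108000 V.
I_s = V_s/R = 108000/(9.39×10^6) = 0.011502 A.
For an ideal transformer I_p N_p = I_s N_s, so I_p = 0.011502 × 52036/106 = 5.65 A.

I_p ≈ 5.65 A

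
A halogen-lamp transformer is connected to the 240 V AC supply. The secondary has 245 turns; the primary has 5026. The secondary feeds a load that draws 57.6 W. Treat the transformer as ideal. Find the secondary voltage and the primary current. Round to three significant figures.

V_s ≈ 11.7 V, I_p ≈ 0.240 A

V_s = V_p × N_s/N_p = 240 × 245/5026 = 11.699 V.
I_s = P/V_s = 57.6/11.699 = 4.9234 A.
I_p = I_s × N_s/N_p = 4.9234 × 245/5026 = 0.240 A.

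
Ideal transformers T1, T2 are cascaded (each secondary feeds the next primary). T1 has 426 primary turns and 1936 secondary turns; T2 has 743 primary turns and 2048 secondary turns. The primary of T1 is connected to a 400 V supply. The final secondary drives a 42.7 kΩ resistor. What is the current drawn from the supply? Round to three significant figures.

I_supply ≈ 1.47 A

Secondary of T1: V = 400.00 × 1936/426 = 1817.8 V.
Secondary of T2: V = 1817.8 × 2048/743 = 5010.7 V.
I_load = 5010.7/42700 = 0.11735 A, so P_out = 5010.7 × 0.11735 = 587.98 W.
All ideal ⇒ P_in = P_out, so I_supply = 587.98/400 = 1.47 A.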